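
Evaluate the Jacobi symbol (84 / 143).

Factor out 2: 84 = 2^2·21. Since 143 ≡ 7 (mod 8), (2 / 143) = +1, and (2 / 143)^2 = +1. Now have (21 / 143).
21 ≡ 1 (mod 4), so quadratic reciprocity gives (21 / 143) = (143 / 21). Reduce: 143 ≡ 17 (mod 21). Now have (17 / 21).
17 ≡ 1 (mod 4), so quadratic reciprocity gives (17 / 21) = (21 / 17). Reduce: 21 ≡ 4 (mod 17). Now have (4 / 17).
Factor out 2: 4 = 2^2. Since 17 ≡ 1 (mod 8), (2 / 17) = +1, and (2 / 17)^2 = +1. Now have (1 / 17).
(1 / 17) = 1. Collecting the sign factors: 1.

1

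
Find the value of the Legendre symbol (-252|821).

(-252|821)
  = (569|821)    [-252 ≡ 569 mod 821]
  = (821|569)    [QR: 569 ≡ 1 mod 4, sign kept]
  = (252|569)    [821 ≡ 252 mod 569]
  = (63|569)    [569 ≡ 1 mod 8 ⇒ (2|569)^2 = +1]
  = (569|63)    [QR: 569 ≡ 1 mod 4, sign kept]
  = (2|63)    [569 ≡ 2 mod 63]
  = (1|63)    [63 ≡ 7 mod 8 ⇒ (2|63) = +1]
  = 1    [(1|63) = 1]

1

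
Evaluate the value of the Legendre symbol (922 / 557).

-1

Reduce the numerator: 922 ≡ 365 (mod 557), so (922 / 557) = (365 / 557).
365 ≡ 1 (mod 4), so quadratic reciprocity gives (365 / 557) = (557 / 365). Reduce: 557 ≡ 192 (mod 365). Now have (192 / 365).
Factor out 2: 192 = 2^6·3. Since 365 ≡ 5 (mod 8), (2 / 365) = -1, and (2 / 365)^6 = +1. Now have (3 / 365).
365 ≡ 1 (mod 4), so quadratic reciprocity gives (3 / 365) = (365 / 3). Reduce: 365 ≡ 2 (mod 3). Now have (2 / 3).
Factor out 2: 2 = 2. Since 3 ≡ 3 (mod 8), (2 / 3) = -1. Now have -(1 / 3).
(1 / 3) = 1. Collecting the sign factors: -1.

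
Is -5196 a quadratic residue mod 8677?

yes

Reduce the numerator: -5196 ≡ 3481 (mod 8677), so (-5196|8677) = (3481|8677).
3481 ≡ 1 (mod 4), so quadratic reciprocity gives (3481|8677) = (8677|3481). Reduce: 8677 ≡ 1715 (mod 3481). Now have (1715|3481).
3481 ≡ 1 (mod 4), so quadratic reciprocity gives (1715|3481) = (3481|1715). Reduce: 3481 ≡ 51 (mod 1715). Now have (51|1715).
Both 51 ≡ 3 and 1715 ≡ 3 (mod 4), so reciprocity gives (51|1715) = -(1715|51). Reduce: 1715 ≡ 32 (mod 51). Now have -(32|51).
Factor out 2: 32 = 2^5. Since 51 ≡ 3 (mod 8), (2|51) = -1, and (2|51)^5 = -1. Now have (1|51).
(1|51) = 1. Collecting the sign factors: 1.
(-5196|8677) = 1, and 8677 is prime, so -5196 is a quadratic residue mod 8677.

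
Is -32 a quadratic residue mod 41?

yes

Reduce the numerator: -32 ≡ 9 (mod 41), so (-32/41) = (9/41).
9 ≡ 1 (mod 4), so quadratic reciprocity gives (9/41) = (41/9). Reduce: 41 ≡ 5 (mod 9). Now have (5/9).
5 ≡ 1 (mod 4), so quadratic reciprocity gives (5/9) = (9/5). Reduce: 9 ≡ 4 (mod 5). Now have (4/5).
Factor out 2: 4 = 2^2. Since 5 ≡ 5 (mod 8), (2/5) = -1, and (2/5)^2 = +1. Now have (1/5).
(1/5) = 1. Collecting the sign factors: 1.
(-32/41) = 1, and 41 is prime, so -32 is a quadratic residue mod 41.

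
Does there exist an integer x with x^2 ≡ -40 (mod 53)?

yes

Reduce the numerator: -40 ≡ 13 (mod 53), so (-40|53) = (13|53).
13 ≡ 1 (mod 4), so quadratic reciprocity gives (13|53) = (53|13). Reduce: 53 ≡ 1 (mod 13). Now have (1|13).
(1|13) = 1. Collecting the sign factors: 1.
(-40|53) = 1, and 53 is prime, so -40 is a quadratic residue mod 53.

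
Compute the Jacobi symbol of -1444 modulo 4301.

(-1444/4301)
  = (2857/4301)    [-1444 ≡ 2857 mod 4301]
  = (4301/2857)    [QR: 2857 ≡ 1 mod 4, sign kept]
  = (1444/2857)    [4301 ≡ 1444 mod 2857]
  = (361/2857)    [2857 ≡ 1 mod 8 ⇒ (2/2857)^2 = +1]
  = (2857/361)    [QR: 361 ≡ 1 mod 4, sign kept]
  = (330/361)    [2857 ≡ 330 mod 361]
  = (165/361)    [361 ≡ 1 mod 8 ⇒ (2/361) = +1]
  = (361/165)    [QR: 165 ≡ 1 mod 4, sign kept]
  = (31/165)    [361 ≡ 31 mod 165]
  = (165/31)    [QR: 165 ≡ 1 mod 4, sign kept]
  = (10/31)    [165 ≡ 10 mod 31]
  = (5/31)    [31 ≡ 7 mod 8 ⇒ (2/31) = +1]
  = (31/5)    [QR: 5 ≡ 1 mod 4, sign kept]
  = (1/5)    [31 ≡ 1 mod 5]
  = 1    [(1/5) = 1]

1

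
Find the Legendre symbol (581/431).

1

(581/431)
  = (150/431)    [581 ≡ 150 mod 431]
  = (75/431)    [431 ≡ 7 mod 8 ⇒ (2/431) = +1]
  = -(431/75)    [QR: both ≡ 3 mod 4, sign flips]
  = -(56/75)    [431 ≡ 56 mod 75]
  = (7/75)    [75 ≡ 3 mod 8 ⇒ (2/75)^3 = -1]
  = -(75/7)    [QR: both ≡ 3 mod 4, sign flips]
  = -(5/7)    [75 ≡ 5 mod 7]
  = -(7/5)    [QR: 5 ≡ 1 mod 4, sign kept]
  = -(2/5)    [7 ≡ 2 mod 5]
  = (1/5)    [5 ≡ 5 mod 8 ⇒ (2/5) = -1]
  = 1    [(1/5) = 1]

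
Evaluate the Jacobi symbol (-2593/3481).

Reduce the numerator: -2593 ≡ 888 (mod 3481), so (-2593/3481) = (888/3481).
Factor out 2: 888 = 2^3·111. Since 3481 ≡ 1 (mod 8), (2/3481) = +1, and (2/3481)^3 = +1. Now have (111/3481).
3481 ≡ 1 (mod 4), so quadratic reciprocity gives (111/3481) = (3481/111). Reduce: 3481 ≡ 40 (mod 111). Now have (40/111).
Factor out 2: 40 = 2^3·5. Since 111 ≡ 7 (mod 8), (2/111) = +1, and (2/111)^3 = +1. Now have (5/111).
5 ≡ 1 (mod 4), so quadratic reciprocity gives (5/111) = (111/5). Reduce: 111 ≡ 1 (mod 5). Now have (1/5).
(1/5) = 1. Collecting the sign factors: 1.

1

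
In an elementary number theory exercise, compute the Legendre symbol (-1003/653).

Reduce the numerator: -1003 ≡ 303 (mod 653), so (-1003/653) = (303/653).
653 ≡ 1 (mod 4), so quadratic reciprocity gives (303/653) = (653/303). Reduce: 653 ≡ 47 (mod 303). Now have (47/303).
Both 47 ≡ 3 and 303 ≡ 3 (mod 4), so reciprocity gives (47/303) = -(303/47). Reduce: 303 ≡ 21 (mod 47). Now have -(21/47).
21 ≡ 1 (mod 4), so quadratic reciprocity gives (21/47) = (47/21). Reduce: 47 ≡ 5 (mod 21). Now have -(5/21).
5 ≡ 1 (mod 4), so quadratic reciprocity gives (5/21) = (21/5). Reduce: 21 ≡ 1 (mod 5). Now have -(1/5).
(1/5) = 1. Collecting the sign factors: -1.

-1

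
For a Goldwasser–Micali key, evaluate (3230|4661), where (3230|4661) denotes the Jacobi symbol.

1

(3230|4661)
  = -(1615|4661)    [4661 ≡ 5 mod 8 ⇒ (2|4661) = -1]
  = -(4661|1615)    [QR: 4661 ≡ 1 mod 4, sign kept]
  = -(1431|1615)    [4661 ≡ 1431 mod 1615]
  = (1615|1431)    [QR: both ≡ 3 mod 4, sign flips]
  = (184|1431)    [1615 ≡ 184 mod 1431]
  = (23|1431)    [1431 ≡ 7 mod 8 ⇒ (2|1431)^3 = +1]
  = -(1431|23)    [QR: both ≡ 3 mod 4, sign flips]
  = -(5|23)    [1431 ≡ 5 mod 23]
  = -(23|5)    [QR: 5 ≡ 1 mod 4, sign kept]
  = -(3|5)    [23 ≡ 3 mod 5]
  = -(5|3)    [QR: 5 ≡ 1 mod 4, sign kept]
  = -(2|3)    [5 ≡ 2 mod 3]
  = (1|3)    [3 ≡ 3 mod 8 ⇒ (2|3) = -1]
  = 1    [(1|3) = 1]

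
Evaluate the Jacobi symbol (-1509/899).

1

Pull out -1: (-1509/899) = (-1/899)·(1509/899). Since 899 ≡ 3 (mod 4), (-1/899) = -1. Now have -(1509/899).
Reduce the numerator: 1509 ≡ 610 (mod 899), so (1509/899) = (610/899).
Factor out 2: 610 = 2·305. Since 899 ≡ 3 (mod 8), (2/899) = -1. Now have (305/899).
305 ≡ 1 (mod 4), so quadratic reciprocity gives (305/899) = (899/305). Reduce: 899 ≡ 289 (mod 305). Now have (289/305).
289 ≡ 1 (mod 4), so quadratic reciprocity gives (289/305) = (305/289). Reduce: 305 ≡ 16 (mod 289). Now have (16/289).
Factor out 2: 16 = 2^4. Since 289 ≡ 1 (mod 8), (2/289) = +1, and (2/289)^4 = +1. Now have (1/289).
(1/289) = 1. Collecting the sign factors: 1.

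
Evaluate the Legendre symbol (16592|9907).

Reduce the numerator: 16592 ≡ 6685 (mod 9907), so (16592|9907) = (6685|9907).
6685 ≡ 1 (mod 4), so quadratic reciprocity gives (6685|9907) = (9907|6685). Reduce: 9907 ≡ 3222 (mod 6685). Now have (3222|6685).
Factor out 2: 3222 = 2·1611. Since 6685 ≡ 5 (mod 8), (2|6685) = -1. Now have -(1611|6685).
6685 ≡ 1 (mod 4), so quadratic reciprocity gives (1611|6685) = (6685|1611). Reduce: 6685 ≡ 241 (mod 1611). Now have -(241|1611).
241 ≡ 1 (mod 4), so quadratic reciprocity gives (241|1611) = (1611|241). Reduce: 1611 ≡ 165 (mod 241). Now have -(165|241).
165 ≡ 1 (mod 4), so quadratic reciprocity gives (165|241) = (241|165). Reduce: 241 ≡ 76 (mod 165). Now have -(76|165).
Factor out 2: 76 = 2^2·19. Since 165 ≡ 5 (mod 8), (2|165) = -1, and (2|165)^2 = +1. Now have -(19|165).
165 ≡ 1 (mod 4), so quadratic reciprocity gives (19|165) = (165|19). Reduce: 165 ≡ 13 (mod 19). Now have -(13|19).
13 ≡ 1 (mod 4), so quadratic reciprocity gives (13|19) = (19|13). Reduce: 19 ≡ 6 (mod 13). Now have -(6|13).
Factor out 2: 6 = 2·3. Since 13 ≡ 5 (mod 8), (2|13) = -1. Now have (3|13).
13 ≡ 1 (mod 4), so quadratic reciprocity gives (3|13) = (13|3). Reduce: 13 ≡ 1 (mod 3). Now have (1|3).
(1|3) = 1. Collecting the sign factors: 1.

1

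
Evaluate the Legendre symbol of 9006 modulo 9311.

-1

Factor out 2: 9006 = 2·4503. Since 9311 ≡ 7 (mod 8), (2/9311) = +1. Now have (4503/9311).
Both 4503 ≡ 3 and 9311 ≡ 3 (mod 4), so reciprocity gives (4503/9311) = -(9311/4503). Reduce: 9311 ≡ 305 (mod 4503). Now have -(305/4503).
305 ≡ 1 (mod 4), so quadratic reciprocity gives (305/4503) = (4503/305). Reduce: 4503 ≡ 233 (mod 305). Now have -(233/305).
233 ≡ 1 (mod 4), so quadratic reciprocity gives (233/305) = (305/233). Reduce: 305 ≡ 72 (mod 233). Now have -(72/233).
Factor out 2: 72 = 2^3·9. Since 233 ≡ 1 (mod 8), (2/233) = +1, and (2/233)^3 = +1. Now have -(9/233).
9 ≡ 1 (mod 4), so quadratic reciprocity gives (9/233) = (233/9). Reduce: 233 ≡ 8 (mod 9). Now have -(8/9).
Factor out 2: 8 = 2^3. Since 9 ≡ 1 (mod 8), (2/9) = +1, and (2/9)^3 = +1. Now have -(1/9).
(1/9) = 1. Collecting the sign factors: -1.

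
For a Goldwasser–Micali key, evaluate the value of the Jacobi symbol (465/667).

465 ≡ 1 (mod 4), so quadratic reciprocity gives (465/667) = (667/465). Reduce: 667 ≡ 202 (mod 465). Now have (202/465).
Factor out 2: 202 = 2·101. Since 465 ≡ 1 (mod 8), (2/465) = +1. Now have (101/465).
101 ≡ 1 (mod 4), so quadratic reciprocity gives (101/465) = (465/101). Reduce: 465 ≡ 61 (mod 101). Now have (61/101).
61 ≡ 1 (mod 4), so quadratic reciprocity gives (61/101) = (101/61). Reduce: 101 ≡ 40 (mod 61). Now have (40/61).
Factor out 2: 40 = 2^3·5. Since 61 ≡ 5 (mod 8), (2/61) = -1, and (2/61)^3 = -1. Now have -(5/61).
5 ≡ 1 (mod 4), so quadratic reciprocity gives (5/61) = (61/5). Reduce: 61 ≡ 1 (mod 5). Now have -(1/5).
(1/5) = 1. Collecting the sign factors: -1.

-1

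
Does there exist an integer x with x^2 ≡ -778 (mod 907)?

yes

(-778|907)
  = (129|907)    [-778 ≡ 129 mod 907]
  = (907|129)    [QR: 129 ≡ 1 mod 4, sign kept]
  = (4|129)    [907 ≡ 4 mod 129]
  = (1|129)    [129 ≡ 1 mod 8 ⇒ (2|129)^2 = +1]
  = 1    [(1|129) = 1]
The Legendre symbol is 1, so x^2 ≡ -778 (mod 907) has solution.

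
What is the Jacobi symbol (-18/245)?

-1

Reduce the numerator: -18 ≡ 227 (mod 245), so (-18/245) = (227/245).
245 ≡ 1 (mod 4), so quadratic reciprocity gives (227/245) = (245/227). Reduce: 245 ≡ 18 (mod 227). Now have (18/227).
Factor out 2: 18 = 2·9. Since 227 ≡ 3 (mod 8), (2/227) = -1. Now have -(9/227).
9 ≡ 1 (mod 4), so quadratic reciprocity gives (9/227) = (227/9). Reduce: 227 ≡ 2 (mod 9). Now have -(2/9).
Factor out 2: 2 = 2. Since 9 ≡ 1 (mod 8), (2/9) = +1. Now have -(1/9).
(1/9) = 1. Collecting the sign factors: -1.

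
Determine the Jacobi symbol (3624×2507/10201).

By multiplicativity, (3624·2507/10201) = (3624/10201)·(2507/10201).
First factor (3624/10201):
(3624/10201)
  = (453/10201)    [10201 ≡ 1 mod 8 ⇒ (2/10201)^3 = +1]
  = (10201/453)    [QR: 453 ≡ 1 mod 4, sign kept]
  = (235/453)    [10201 ≡ 235 mod 453]
  = (453/235)    [QR: 453 ≡ 1 mod 4, sign kept]
  = (218/235)    [453 ≡ 218 mod 235]
  = -(109/235)    [235 ≡ 3 mod 8 ⇒ (2/235) = -1]
  = -(235/109)    [QR: 109 ≡ 1 mod 4, sign kept]
  = -(17/109)    [235 ≡ 17 mod 109]
  = -(109/17)    [QR: 17 ≡ 1 mod 4, sign kept]
  = -(7/17)    [109 ≡ 7 mod 17]
  = -(17/7)    [QR: 17 ≡ 1 mod 4, sign kept]
  = -(3/7)    [17 ≡ 3 mod 7]
  = (7/3)    [QR: both ≡ 3 mod 4, sign flips]
  = (1/3)    [7 ≡ 1 mod 3]
  = 1    [(1/3) = 1]
Second factor (2507/10201):
(2507/10201)
  = (10201/2507)    [QR: 10201 ≡ 1 mod 4, sign kept]
  = (173/2507)    [10201 ≡ 173 mod 2507]
  = (2507/173)    [QR: 173 ≡ 1 mod 4, sign kept]
  = (85/173)    [2507 ≡ 85 mod 173]
  = (173/85)    [QR: 85 ≡ 1 mod 4, sign kept]
  = (3/85)    [173 ≡ 3 mod 85]
  = (85/3)    [QR: 85 ≡ 1 mod 4, sign kept]
  = (1/3)    [85 ≡ 1 mod 3]
  = 1    [(1/3) = 1]
Product: (1)·(1) = 1.

1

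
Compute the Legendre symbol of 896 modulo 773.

(896|773)
  = (123|773)    [896 ≡ 123 mod 773]
  = (773|123)    [QR: 773 ≡ 1 mod 4, sign kept]
  = (35|123)    [773 ≡ 35 mod 123]
  = -(123|35)    [QR: both ≡ 3 mod 4, sign flips]
  = -(18|35)    [123 ≡ 18 mod 35]
  = (9|35)    [35 ≡ 3 mod 8 ⇒ (2|35) = -1]
  = (35|9)    [QR: 9 ≡ 1 mod 4, sign kept]
  = (8|9)    [35 ≡ 8 mod 9]
  = (1|9)    [9 ≡ 1 mod 8 ⇒ (2|9)^3 = +1]
  = 1    [(1|9) = 1]

1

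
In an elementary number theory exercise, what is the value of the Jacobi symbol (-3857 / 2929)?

0

(-3857 / 2929)
  = (2001 / 2929)    [-3857 ≡ 2001 mod 2929]
  = (2929 / 2001)    [QR: 2001 ≡ 1 mod 4, sign kept]
  = (928 / 2001)    [2929 ≡ 928 mod 2001]
  = (29 / 2001)    [2001 ≡ 1 mod 8 ⇒ (2 / 2001)^5 = +1]
  = (2001 / 29)    [QR: 29 ≡ 1 mod 4, sign kept]
  = (0 / 29)    [2001 ≡ 0 mod 29]
  = 0    [numerator 0, gcd > 1]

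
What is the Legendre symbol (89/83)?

(89/83)
  = (6/83)    [89 ≡ 6 mod 83]
  = -(3/83)    [83 ≡ 3 mod 8 ⇒ (2/83) = -1]
  = (83/3)    [QR: both ≡ 3 mod 4, sign flips]
  = (2/3)    [83 ≡ 2 mod 3]
  = -(1/3)    [3 ≡ 3 mod 8 ⇒ (2/3) = -1]
  = -1    [(1/3) = 1]

-1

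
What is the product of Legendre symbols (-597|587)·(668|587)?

-1

By multiplicativity, (-597·668|587) = (-597|587)·(668|587).
First factor (-597|587):
(-597|587)
  = -(597|587)    [587 ≡ 3 mod 4 ⇒ (-1|587) = -1]
  = -(10|587)    [597 ≡ 10 mod 587]
  = (5|587)    [587 ≡ 3 mod 8 ⇒ (2|587) = -1]
  = (587|5)    [QR: 5 ≡ 1 mod 4, sign kept]
  = (2|5)    [587 ≡ 2 mod 5]
  = -(1|5)    [5 ≡ 5 mod 8 ⇒ (2|5) = -1]
  = -1    [(1|5) = 1]
Second factor (668|587):
(668|587)
  = (81|587)    [668 ≡ 81 mod 587]
  = (587|81)    [QR: 81 ≡ 1 mod 4, sign kept]
  = (20|81)    [587 ≡ 20 mod 81]
  = (5|81)    [81 ≡ 1 mod 8 ⇒ (2|81)^2 = +1]
  = (81|5)    [QR: 5 ≡ 1 mod 4, sign kept]
  = (1|5)    [81 ≡ 1 mod 5]
  = 1    [(1|5) = 1]
Product: (-1)·(1) = -1.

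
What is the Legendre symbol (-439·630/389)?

By multiplicativity, (-439·630/389) = (-439/389)·(630/389).
First factor (-439/389):
Reduce the numerator: -439 ≡ 339 (mod 389), so (-439/389) = (339/389).
389 ≡ 1 (mod 4), so quadratic reciprocity gives (339/389) = (389/339). Reduce: 389 ≡ 50 (mod 339). Now have (50/339).
Factor out 2: 50 = 2·25. Since 339 ≡ 3 (mod 8), (2/339) = -1. Now have -(25/339).
25 ≡ 1 (mod 4), so quadratic reciprocity gives (25/339) = (339/25). Reduce: 339 ≡ 14 (mod 25). Now have -(14/25).
Factor out 2: 14 = 2·7. Since 25 ≡ 1 (mod 8), (2/25) = +1. Now have -(7/25).
25 ≡ 1 (mod 4), so quadratic reciprocity gives (7/25) = (25/7). Reduce: 25 ≡ 4 (mod 7). Now have -(4/7).
Factor out 2: 4 = 2^2. Since 7 ≡ 7 (mod 8), (2/7) = +1, and (2/7)^2 = +1. Now have -(1/7).
(1/7) = 1. Collecting the sign factors: -1.
Second factor (630/389):
Reduce the numerator: 630 ≡ 241 (mod 389), so (630/389) = (241/389).
241 ≡ 1 (mod 4), so quadratic reciprocity gives (241/389) = (389/241). Reduce: 389 ≡ 148 (mod 241). Now have (148/241).
Factor out 2: 148 = 2^2·37. Since 241 ≡ 1 (mod 8), (2/241) = +1, and (2/241)^2 = +1. Now have (37/241).
37 ≡ 1 (mod 4), so quadratic reciprocity gives (37/241) = (241/37). Reduce: 241 ≡ 19 (mod 37). Now have (19/37).
37 ≡ 1 (mod 4), so quadratic reciprocity gives (19/37) = (37/19). Reduce: 37 ≡ 18 (mod 19). Now have (18/19).
Factor out 2: 18 = 2·9. Since 19 ≡ 3 (mod 8), (2/19) = -1. Now have -(9/19).
9 ≡ 1 (mod 4), so quadratic reciprocity gives (9/19) = (19/9). Reduce: 19 ≡ 1 (mod 9). Now have -(1/9).
(1/9) = 1. Collecting the sign factors: -1.
Product: (-1)·(-1) = 1.

1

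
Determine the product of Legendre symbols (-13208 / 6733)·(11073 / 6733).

1

By multiplicativity, (-13208·11073 / 6733) = (-13208 / 6733)·(11073 / 6733).
First factor (-13208 / 6733):
Reduce the numerator: -13208 ≡ 258 (mod 6733), so (-13208 / 6733) = (258 / 6733).
Factor out 2: 258 = 2·129. Since 6733 ≡ 5 (mod 8), (2 / 6733) = -1. Now have -(129 / 6733).
129 ≡ 1 (mod 4), so quadratic reciprocity gives (129 / 6733) = (6733 / 129). Reduce: 6733 ≡ 25 (mod 129). Now have -(25 / 129).
25 ≡ 1 (mod 4), so quadratic reciprocity gives (25 / 129) = (129 / 25). Reduce: 129 ≡ 4 (mod 25). Now have -(4 / 25).
Factor out 2: 4 = 2^2. Since 25 ≡ 1 (mod 8), (2 / 25) = +1, and (2 / 25)^2 = +1. Now have -(1 / 25).
(1 / 25) = 1. Collecting the sign factors: -1.
Second factor (11073 / 6733):
Reduce the numerator: 11073 ≡ 4340 (mod 6733), so (11073 / 6733) = (4340 / 6733).
Factor out 2: 4340 = 2^2·1085. Since 6733 ≡ 5 (mod 8), (2 / 6733) = -1, and (2 / 6733)^2 = +1. Now have (1085 / 6733).
1085 ≡ 1 (mod 4), so quadratic reciprocity gives (1085 / 6733) = (6733 / 1085). Reduce: 6733 ≡ 223 (mod 1085). Now have (223 / 1085).
1085 ≡ 1 (mod 4), so quadratic reciprocity gives (223 / 1085) = (1085 / 223). Reduce: 1085 ≡ 193 (mod 223). Now have (193 / 223).
193 ≡ 1 (mod 4), so quadratic reciprocity gives (193 / 223) = (223 / 193). Reduce: 223 ≡ 30 (mod 193). Now have (30 / 193).
Factor out 2: 30 = 2·15. Since 193 ≡ 1 (mod 8), (2 / 193) = +1. Now have (15 / 193).
193 ≡ 1 (mod 4), so quadratic reciprocity gives (15 / 193) = (193 / 15). Reduce: 193 ≡ 13 (mod 15). Now have (13 / 15).
13 ≡ 1 (mod 4), so quadratic reciprocity gives (13 / 15) = (15 / 13). Reduce: 15 ≡ 2 (mod 13). Now have (2 / 13).
Factor out 2: 2 = 2. Since 13 ≡ 5 (mod 8), (2 / 13) = -1. Now have -(1 / 13).
(1 / 13) = 1. Collecting the sign factors: -1.
Product: (-1)·(-1) = 1.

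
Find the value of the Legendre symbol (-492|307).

1

Reduce the numerator: -492 ≡ 122 (mod 307), so (-492|307) = (122|307).
Factor out 2: 122 = 2·61. Since 307 ≡ 3 (mod 8), (2|307) = -1. Now have -(61|307).
61 ≡ 1 (mod 4), so quadratic reciprocity gives (61|307) = (307|61). Reduce: 307 ≡ 2 (mod 61). Now have -(2|61).
Factor out 2: 2 = 2. Since 61 ≡ 5 (mod 8), (2|61) = -1. Now have (1|61).
(1|61) = 1. Collecting the sign factors: 1.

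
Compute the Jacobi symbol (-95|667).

(-95|667)
  = (572|667)    [-95 ≡ 572 mod 667]
  = (143|667)    [667 ≡ 3 mod 8 ⇒ (2|667)^2 = +1]
  = -(667|143)    [QR: both ≡ 3 mod 4, sign flips]
  = -(95|143)    [667 ≡ 95 mod 143]
  = (143|95)    [QR: both ≡ 3 mod 4, sign flips]
  = (48|95)    [143 ≡ 48 mod 95]
  = (3|95)    [95 ≡ 7 mod 8 ⇒ (2|95)^4 = +1]
  = -(95|3)    [QR: both ≡ 3 mod 4, sign flips]
  = -(2|3)    [95 ≡ 2 mod 3]
  = (1|3)    [3 ≡ 3 mod 8 ⇒ (2|3) = -1]
  = 1    [(1|3) = 1]

1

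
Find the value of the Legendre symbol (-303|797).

(-303|797)
  = (303|797)    [797 ≡ 1 mod 4 ⇒ (-1|797) = +1]
  = (797|303)    [QR: 797 ≡ 1 mod 4, sign kept]
  = (191|303)    [797 ≡ 191 mod 303]
  = -(303|191)    [QR: both ≡ 3 mod 4, sign flips]
  = -(112|191)    [303 ≡ 112 mod 191]
  = -(7|191)    [191 ≡ 7 mod 8 ⇒ (2|191)^4 = +1]
  = (191|7)    [QR: both ≡ 3 mod 4, sign flips]
  = (2|7)    [191 ≡ 2 mod 7]
  = (1|7)    [7 ≡ 7 mod 8 ⇒ (2|7) = +1]
  = 1    [(1|7) = 1]

1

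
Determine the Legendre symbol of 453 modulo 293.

1

(453|293)
  = (160|293)    [453 ≡ 160 mod 293]
  = -(5|293)    [293 ≡ 5 mod 8 ⇒ (2|293)^5 = -1]
  = -(293|5)    [QR: 5 ≡ 1 mod 4, sign kept]
  = -(3|5)    [293 ≡ 3 mod 5]
  = -(5|3)    [QR: 5 ≡ 1 mod 4, sign kept]
  = -(2|3)    [5 ≡ 2 mod 3]
  = (1|3)    [3 ≡ 3 mod 8 ⇒ (2|3) = -1]
  = 1    [(1|3) = 1]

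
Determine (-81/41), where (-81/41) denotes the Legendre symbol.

Reduce the numerator: -81 ≡ 1 (mod 41), so (-81/41) = (1/41).
(1/41) = 1. Collecting the sign factors: 1.

1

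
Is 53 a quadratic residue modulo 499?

(53|499)
  = (499|53)    [QR: 53 ≡ 1 mod 4, sign kept]
  = (22|53)    [499 ≡ 22 mod 53]
  = -(11|53)    [53 ≡ 5 mod 8 ⇒ (2|53) = -1]
  = -(53|11)    [QR: 53 ≡ 1 mod 4, sign kept]
  = -(9|11)    [53 ≡ 9 mod 11]
  = -(11|9)    [QR: 9 ≡ 1 mod 4, sign kept]
  = -(2|9)    [11 ≡ 2 mod 9]
  = -(1|9)    [9 ≡ 1 mod 8 ⇒ (2|9) = +1]
  = -1    [(1|9) = 1]
(53|499) = -1, and 499 is prime, so 53 is not a quadratic residue mod 499.

no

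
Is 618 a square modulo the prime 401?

no

(618/401)
  = (217/401)    [618 ≡ 217 mod 401]
  = (401/217)    [QR: 217 ≡ 1 mod 4, sign kept]
  = (184/217)    [401 ≡ 184 mod 217]
  = (23/217)    [217 ≡ 1 mod 8 ⇒ (2/217)^3 = +1]
  = (217/23)    [QR: 217 ≡ 1 mod 4, sign kept]
  = (10/23)    [217 ≡ 10 mod 23]
  = (5/23)    [23 ≡ 7 mod 8 ⇒ (2/23) = +1]
  = (23/5)    [QR: 5 ≡ 1 mod 4, sign kept]
  = (3/5)    [23 ≡ 3 mod 5]
  = (5/3)    [QR: 5 ≡ 1 mod 4, sign kept]
  = (2/3)    [5 ≡ 2 mod 3]
  = -(1/3)    [3 ≡ 3 mod 8 ⇒ (2/3) = -1]
  = -1    [(1/3) = 1]
(618/401) = -1, and 401 is prime, so 618 is not a quadratic residue mod 401.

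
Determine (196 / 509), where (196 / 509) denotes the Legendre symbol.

(196 / 509)
  = (49 / 509)    [509 ≡ 5 mod 8 ⇒ (2 / 509)^2 = +1]
  = (509 / 49)    [QR: 49 ≡ 1 mod 4, sign kept]
  = (19 / 49)    [509 ≡ 19 mod 49]
  = (49 / 19)    [QR: 49 ≡ 1 mod 4, sign kept]
  = (11 / 19)    [49 ≡ 11 mod 19]
  = -(19 / 11)    [QR: both ≡ 3 mod 4, sign flips]
  = -(8 / 11)    [19 ≡ 8 mod 11]
  = (1 / 11)    [11 ≡ 3 mod 8 ⇒ (2 / 11)^3 = -1]
  = 1    [(1 / 11) = 1]

1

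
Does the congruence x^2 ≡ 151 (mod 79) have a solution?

yes

Reduce the numerator: 151 ≡ 72 (mod 79), so (151|79) = (72|79).
Factor out 2: 72 = 2^3·9. Since 79 ≡ 7 (mod 8), (2|79) = +1, and (2|79)^3 = +1. Now have (9|79).
9 ≡ 1 (mod 4), so quadratic reciprocity gives (9|79) = (79|9). Reduce: 79 ≡ 7 (mod 9). Now have (7|9).
9 ≡ 1 (mod 4), so quadratic reciprocity gives (7|9) = (9|7). Reduce: 9 ≡ 2 (mod 7). Now have (2|7).
Factor out 2: 2 = 2. Since 7 ≡ 7 (mod 8), (2|7) = +1. Now have (1|7).
(1|7) = 1. Collecting the sign factors: 1.
The Legendre symbol is 1, so x^2 ≡ 151 (mod 79) has solution.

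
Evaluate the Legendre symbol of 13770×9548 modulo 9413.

-1

By multiplicativity, (13770·9548 / 9413) = (13770 / 9413)·(9548 / 9413).
First factor (13770 / 9413):
Reduce the numerator: 13770 ≡ 4357 (mod 9413), so (13770 / 9413) = (4357 / 9413).
4357 ≡ 1 (mod 4), so quadratic reciprocity gives (4357 / 9413) = (9413 / 4357). Reduce: 9413 ≡ 699 (mod 4357). Now have (699 / 4357).
4357 ≡ 1 (mod 4), so quadratic reciprocity gives (699 / 4357) = (4357 / 699). Reduce: 4357 ≡ 163 (mod 699). Now have (163 / 699).
Both 163 ≡ 3 and 699 ≡ 3 (mod 4), so reciprocity gives (163 / 699) = -(699 / 163). Reduce: 699 ≡ 47 (mod 163). Now have -(47 / 163).
Both 47 ≡ 3 and 163 ≡ 3 (mod 4), so reciprocity gives (47 / 163) = -(163 / 47). Reduce: 163 ≡ 22 (mod 47). Now have (22 / 47).
Factor out 2: 22 = 2·11. Since 47 ≡ 7 (mod 8), (2 / 47) = +1. Now have (11 / 47).
Both 11 ≡ 3 and 47 ≡ 3 (mod 4), so reciprocity gives (11 / 47) = -(47 / 11). Reduce: 47 ≡ 3 (mod 11). Now have -(3 / 11).
Both 3 ≡ 3 and 11 ≡ 3 (mod 4), so reciprocity gives (3 / 11) = -(11 / 3). Reduce: 11 ≡ 2 (mod 3). Now have (2 / 3).
Factor out 2: 2 = 2. Since 3 ≡ 3 (mod 8), (2 / 3) = -1. Now have -(1 / 3).
(1 / 3) = 1. Collecting the sign factors: -1.
Second factor (9548 / 9413):
Reduce the numerator: 9548 ≡ 135 (mod 9413), so (9548 / 9413) = (135 / 9413).
9413 ≡ 1 (mod 4), so quadratic reciprocity gives (135 / 9413) = (9413 / 135). Reduce: 9413 ≡ 98 (mod 135). Now have (98 / 135).
Factor out 2: 98 = 2·49. Since 135 ≡ 7 (mod 8), (2 / 135) = +1. Now have (49 / 135).
49 ≡ 1 (mod 4), so quadratic reciprocity gives (49 / 135) = (135 / 49). Reduce: 135 ≡ 37 (mod 49). Now have (37 / 49).
37 ≡ 1 (mod 4), so quadratic reciprocity gives (37 / 49) = (49 / 37). Reduce: 49 ≡ 12 (mod 37). Now have (12 / 37).
Factor out 2: 12 = 2^2·3. Since 37 ≡ 5 (mod 8), (2 / 37) = -1, and (2 / 37)^2 = +1. Now have (3 / 37).
37 ≡ 1 (mod 4), so quadratic reciprocity gives (3 / 37) = (37 / 3). Reduce: 37 ≡ 1 (mod 3). Now have (1 / 3).
(1 / 3) = 1. Collecting the sign factors: 1.
Product: (-1)·(1) = -1.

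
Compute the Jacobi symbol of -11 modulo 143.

(-11/143)
  = -(11/143)    [143 ≡ 3 mod 4 ⇒ (-1/143) = -1]
  = (143/11)    [QR: both ≡ 3 mod 4, sign flips]
  = (0/11)    [143 ≡ 0 mod 11]
  = 0    [numerator 0, gcd > 1]

0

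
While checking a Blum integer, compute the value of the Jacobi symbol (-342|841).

1

Reduce the numerator: -342 ≡ 499 (mod 841), so (-342|841) = (499|841).
841 ≡ 1 (mod 4), so quadratic reciprocity gives (499|841) = (841|499). Reduce: 841 ≡ 342 (mod 499). Now have (342|499).
Factor out 2: 342 = 2·171. Since 499 ≡ 3 (mod 8), (2|499) = -1. Now have -(171|499).
Both 171 ≡ 3 and 499 ≡ 3 (mod 4), so reciprocity gives (171|499) = -(499|171). Reduce: 499 ≡ 157 (mod 171). Now have (157|171).
157 ≡ 1 (mod 4), so quadratic reciprocity gives (157|171) = (171|157). Reduce: 171 ≡ 14 (mod 157). Now have (14|157).
Factor out 2: 14 = 2·7. Since 157 ≡ 5 (mod 8), (2|157) = -1. Now have -(7|157).
157 ≡ 1 (mod 4), so quadratic reciprocity gives (7|157) = (157|7). Reduce: 157 ≡ 3 (mod 7). Now have -(3|7).
Both 3 ≡ 3 and 7 ≡ 3 (mod 4), so reciprocity gives (3|7) = -(7|3). Reduce: 7 ≡ 1 (mod 3). Now have (1|3).
(1|3) = 1. Collecting the sign factors: 1.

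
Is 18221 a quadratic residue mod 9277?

Reduce the numerator: 18221 ≡ 8944 (mod 9277), so (18221/9277) = (8944/9277).
Factor out 2: 8944 = 2^4·559. Since 9277 ≡ 5 (mod 8), (2/9277) = -1, and (2/9277)^4 = +1. Now have (559/9277).
9277 ≡ 1 (mod 4), so quadratic reciprocity gives (559/9277) = (9277/559). Reduce: 9277 ≡ 333 (mod 559). Now have (333/559).
333 ≡ 1 (mod 4), so quadratic reciprocity gives (333/559) = (559/333). Reduce: 559 ≡ 226 (mod 333). Now have (226/333).
Factor out 2: 226 = 2·113. Since 333 ≡ 5 (mod 8), (2/333) = -1. Now have -(113/333).
113 ≡ 1 (mod 4), so quadratic reciprocity gives (113/333) = (333/113). Reduce: 333 ≡ 107 (mod 113). Now have -(107/113).
113 ≡ 1 (mod 4), so quadratic reciprocity gives (107/113) = (113/107). Reduce: 113 ≡ 6 (mod 107). Now have -(6/107).
Factor out 2: 6 = 2·3. Since 107 ≡ 3 (mod 8), (2/107) = -1. Now have (3/107).
Both 3 ≡ 3 and 107 ≡ 3 (mod 4), so reciprocity gives (3/107) = -(107/3). Reduce: 107 ≡ 2 (mod 3). Now have -(2/3).
Factor out 2: 2 = 2. Since 3 ≡ 3 (mod 8), (2/3) = -1. Now have (1/3).
(1/3) = 1. Collecting the sign factors: 1.
(18221/9277) = 1, and 9277 is prime, so 18221 is a quadratic residue mod 9277.

yes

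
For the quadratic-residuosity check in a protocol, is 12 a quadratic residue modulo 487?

no

(12/487)
  = (3/487)    [487 ≡ 7 mod 8 ⇒ (2/487)^2 = +1]
  = -(487/3)    [QR: both ≡ 3 mod 4, sign flips]
  = -(1/3)    [487 ≡ 1 mod 3]
  = -1    [(1/3) = 1]
(12/487) = -1, and 487 is prime, so 12 is not a quadratic residue mod 487.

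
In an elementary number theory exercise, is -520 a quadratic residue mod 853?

Reduce the numerator: -520 ≡ 333 (mod 853), so (-520|853) = (333|853).
333 ≡ 1 (mod 4), so quadratic reciprocity gives (333|853) = (853|333). Reduce: 853 ≡ 187 (mod 333). Now have (187|333).
333 ≡ 1 (mod 4), so quadratic reciprocity gives (187|333) = (333|187). Reduce: 333 ≡ 146 (mod 187). Now have (146|187).
Factor out 2: 146 = 2·73. Since 187 ≡ 3 (mod 8), (2|187) = -1. Now have -(73|187).
73 ≡ 1 (mod 4), so quadratic reciprocity gives (73|187) = (187|73). Reduce: 187 ≡ 41 (mod 73). Now have -(41|73).
41 ≡ 1 (mod 4), so quadratic reciprocity gives (41|73) = (73|41). Reduce: 73 ≡ 32 (mod 41). Now have -(32|41).
Factor out 2: 32 = 2^5. Since 41 ≡ 1 (mod 8), (2|41) = +1, and (2|41)^5 = +1. Now have -(1|41).
(1|41) = 1. Collecting the sign factors: -1.
The Legendre symbol is -1, so x^2 ≡ -520 (mod 853) has no solution.

no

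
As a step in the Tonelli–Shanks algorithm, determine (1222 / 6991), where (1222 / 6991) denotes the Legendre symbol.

1

Factor out 2: 1222 = 2·611. Since 6991 ≡ 7 (mod 8), (2 / 6991) = +1. Now have (611 / 6991).
Both 611 ≡ 3 and 6991 ≡ 3 (mod 4), so reciprocity gives (611 / 6991) = -(6991 / 611). Reduce: 6991 ≡ 270 (mod 611). Now have -(270 / 611).
Factor out 2: 270 = 2·135. Since 611 ≡ 3 (mod 8), (2 / 611) = -1. Now have (135 / 611).
Both 135 ≡ 3 and 611 ≡ 3 (mod 4), so reciprocity gives (135 / 611) = -(611 / 135). Reduce: 611 ≡ 71 (mod 135). Now have -(71 / 135).
Both 71 ≡ 3 and 135 ≡ 3 (mod 4), so reciprocity gives (71 / 135) = -(135 / 71). Reduce: 135 ≡ 64 (mod 71). Now have (64 / 71).
Factor out 2: 64 = 2^6. Since 71 ≡ 7 (mod 8), (2 / 71) = +1, and (2 / 71)^6 = +1. Now have (1 / 71).
(1 / 71) = 1. Collecting the sign factors: 1.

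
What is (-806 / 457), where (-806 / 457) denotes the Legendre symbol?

1

(-806 / 457)
  = (806 / 457)    [457 ≡ 1 mod 4 ⇒ (-1 / 457) = +1]
  = (349 / 457)    [806 ≡ 349 mod 457]
  = (457 / 349)    [QR: 349 ≡ 1 mod 4, sign kept]
  = (108 / 349)    [457 ≡ 108 mod 349]
  = (27 / 349)    [349 ≡ 5 mod 8 ⇒ (2 / 349)^2 = +1]
  = (349 / 27)    [QR: 349 ≡ 1 mod 4, sign kept]
  = (25 / 27)    [349 ≡ 25 mod 27]
  = (27 / 25)    [QR: 25 ≡ 1 mod 4, sign kept]
  = (2 / 25)    [27 ≡ 2 mod 25]
  = (1 / 25)    [25 ≡ 1 mod 8 ⇒ (2 / 25) = +1]
  = 1    [(1 / 25) = 1]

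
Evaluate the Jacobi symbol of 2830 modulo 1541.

(2830/1541)
  = (1289/1541)    [2830 ≡ 1289 mod 1541]
  = (1541/1289)    [QR: 1289 ≡ 1 mod 4, sign kept]
  = (252/1289)    [1541 ≡ 252 mod 1289]
  = (63/1289)    [1289 ≡ 1 mod 8 ⇒ (2/1289)^2 = +1]
  = (1289/63)    [QR: 1289 ≡ 1 mod 4, sign kept]
  = (29/63)    [1289 ≡ 29 mod 63]
  = (63/29)    [QR: 29 ≡ 1 mod 4, sign kept]
  = (5/29)    [63 ≡ 5 mod 29]
  = (29/5)    [QR: 5 ≡ 1 mod 4, sign kept]
  = (4/5)    [29 ≡ 4 mod 5]
  = (1/5)    [5 ≡ 5 mod 8 ⇒ (2/5)^2 = +1]
  = 1    [(1/5) = 1]

1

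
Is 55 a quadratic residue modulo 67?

(55/67)
  = -(67/55)    [QR: both ≡ 3 mod 4, sign flips]
  = -(12/55)    [67 ≡ 12 mod 55]
  = -(3/55)    [55 ≡ 7 mod 8 ⇒ (2/55)^2 = +1]
  = (55/3)    [QR: both ≡ 3 mod 4, sign flips]
  = (1/3)    [55 ≡ 1 mod 3]
  = 1    [(1/3) = 1]
(55/67) = 1, and 67 is prime, so 55 is a quadratic residue mod 67.

yes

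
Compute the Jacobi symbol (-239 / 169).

Reduce the numerator: -239 ≡ 99 (mod 169), so (-239 / 169) = (99 / 169).
169 ≡ 1 (mod 4), so quadratic reciprocity gives (99 / 169) = (169 / 99). Reduce: 169 ≡ 70 (mod 99). Now have (70 / 99).
Factor out 2: 70 = 2·35. Since 99 ≡ 3 (mod 8), (2 / 99) = -1. Now have -(35 / 99).
Both 35 ≡ 3 and 99 ≡ 3 (mod 4), so reciprocity gives (35 / 99) = -(99 / 35). Reduce: 99 ≡ 29 (mod 35). Now have (29 / 35).
29 ≡ 1 (mod 4), so quadratic reciprocity gives (29 / 35) = (35 / 29). Reduce: 35 ≡ 6 (mod 29). Now have (6 / 29).
Factor out 2: 6 = 2·3. Since 29 ≡ 5 (mod 8), (2 / 29) = -1. Now have -(3 / 29).
29 ≡ 1 (mod 4), so quadratic reciprocity gives (3 / 29) = (29 / 3). Reduce: 29 ≡ 2 (mod 3). Now have -(2 / 3).
Factor out 2: 2 = 2. Since 3 ≡ 3 (mod 8), (2 / 3) = -1. Now have (1 / 3).
(1 / 3) = 1. Collecting the sign factors: 1.

1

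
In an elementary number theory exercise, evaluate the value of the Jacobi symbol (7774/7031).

Reduce the numerator: 7774 ≡ 743 (mod 7031), so (7774/7031) = (743/7031).
Both 743 ≡ 3 and 7031 ≡ 3 (mod 4), so reciprocity gives (743/7031) = -(7031/743). Reduce: 7031 ≡ 344 (mod 743). Now have -(344/743).
Factor out 2: 344 = 2^3·43. Since 743 ≡ 7 (mod 8), (2/743) = +1, and (2/743)^3 = +1. Now have -(43/743).
Both 43 ≡ 3 and 743 ≡ 3 (mod 4), so reciprocity gives (43/743) = -(743/43). Reduce: 743 ≡ 12 (mod 43). Now have (12/43).
Factor out 2: 12 = 2^2·3. Since 43 ≡ 3 (mod 8), (2/43) = -1, and (2/43)^2 = +1. Now have (3/43).
Both 3 ≡ 3 and 43 ≡ 3 (mod 4), so reciprocity gives (3/43) = -(43/3). Reduce: 43 ≡ 1 (mod 3). Now have -(1/3).
(1/3) = 1. Collecting the sign factors: -1.

-1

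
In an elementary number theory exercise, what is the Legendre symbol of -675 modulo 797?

-1

(-675/797)
  = (122/797)    [-675 ≡ 122 mod 797]
  = -(61/797)    [797 ≡ 5 mod 8 ⇒ (2/797) = -1]
  = -(797/61)    [QR: 61 ≡ 1 mod 4, sign kept]
  = -(4/61)    [797 ≡ 4 mod 61]
  = -(1/61)    [61 ≡ 5 mod 8 ⇒ (2/61)^2 = +1]
  = -1    [(1/61) = 1]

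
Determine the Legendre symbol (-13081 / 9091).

1

(-13081 / 9091)
  = -(13081 / 9091)    [9091 ≡ 3 mod 4 ⇒ (-1 / 9091) = -1]
  = -(3990 / 9091)    [13081 ≡ 3990 mod 9091]
  = (1995 / 9091)    [9091 ≡ 3 mod 8 ⇒ (2 / 9091) = -1]
  = -(9091 / 1995)    [QR: both ≡ 3 mod 4, sign flips]
  = -(1111 / 1995)    [9091 ≡ 1111 mod 1995]
  = (1995 / 1111)    [QR: both ≡ 3 mod 4, sign flips]
  = (884 / 1111)    [1995 ≡ 884 mod 1111]
  = (221 / 1111)    [1111 ≡ 7 mod 8 ⇒ (2 / 1111)^2 = +1]
  = (1111 / 221)    [QR: 221 ≡ 1 mod 4, sign kept]
  = (6 / 221)    [1111 ≡ 6 mod 221]
  = -(3 / 221)    [221 ≡ 5 mod 8 ⇒ (2 / 221) = -1]
  = -(221 / 3)    [QR: 221 ≡ 1 mod 4, sign kept]
  = -(2 / 3)    [221 ≡ 2 mod 3]
  = (1 / 3)    [3 ≡ 3 mod 8 ⇒ (2 / 3) = -1]
  = 1    [(1 / 3) = 1]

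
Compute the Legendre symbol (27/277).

(27/277)
  = (277/27)    [QR: 277 ≡ 1 mod 4, sign kept]
  = (7/27)    [277 ≡ 7 mod 27]
  = -(27/7)    [QR: both ≡ 3 mod 4, sign flips]
  = -(6/7)    [27 ≡ 6 mod 7]
  = -(3/7)    [7 ≡ 7 mod 8 ⇒ (2/7) = +1]
  = (7/3)    [QR: both ≡ 3 mod 4, sign flips]
  = (1/3)    [7 ≡ 1 mod 3]
  = 1    [(1/3) = 1]

1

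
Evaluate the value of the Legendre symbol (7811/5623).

1

(7811/5623)
  = (2188/5623)    [7811 ≡ 2188 mod 5623]
  = (547/5623)    [5623 ≡ 7 mod 8 ⇒ (2/5623)^2 = +1]
  = -(5623/547)    [QR: both ≡ 3 mod 4, sign flips]
  = -(153/547)    [5623 ≡ 153 mod 547]
  = -(547/153)    [QR: 153 ≡ 1 mod 4, sign kept]
  = -(88/153)    [547 ≡ 88 mod 153]
  = -(11/153)    [153 ≡ 1 mod 8 ⇒ (2/153)^3 = +1]
  = -(153/11)    [QR: 153 ≡ 1 mod 4, sign kept]
  = -(10/11)    [153 ≡ 10 mod 11]
  = (5/11)    [11 ≡ 3 mod 8 ⇒ (2/11) = -1]
  = (11/5)    [QR: 5 ≡ 1 mod 4, sign kept]
  = (1/5)    [11 ≡ 1 mod 5]
  = 1    [(1/5) = 1]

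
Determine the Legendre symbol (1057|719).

Reduce the numerator: 1057 ≡ 338 (mod 719), so (1057|719) = (338|719).
Factor out 2: 338 = 2·169. Since 719 ≡ 7 (mod 8), (2|719) = +1. Now have (169|719).
169 ≡ 1 (mod 4), so quadratic reciprocity gives (169|719) = (719|169). Reduce: 719 ≡ 43 (mod 169). Now have (43|169).
169 ≡ 1 (mod 4), so quadratic reciprocity gives (43|169) = (169|43). Reduce: 169 ≡ 40 (mod 43). Now have (40|43).
Factor out 2: 40 = 2^3·5. Since 43 ≡ 3 (mod 8), (2|43) = -1, and (2|43)^3 = -1. Now have -(5|43).
5 ≡ 1 (mod 4), so quadratic reciprocity gives (5|43) = (43|5). Reduce: 43 ≡ 3 (mod 5). Now have -(3|5).
5 ≡ 1 (mod 4), so quadratic reciprocity gives (3|5) = (5|3). Reduce: 5 ≡ 2 (mod 3). Now have -(2|3).
Factor out 2: 2 = 2. Since 3 ≡ 3 (mod 8), (2|3) = -1. Now have (1|3).
(1|3) = 1. Collecting the sign factors: 1.

1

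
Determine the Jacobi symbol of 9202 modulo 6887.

Reduce the numerator: 9202 ≡ 2315 (mod 6887), so (9202 / 6887) = (2315 / 6887).
Both 2315 ≡ 3 and 6887 ≡ 3 (mod 4), so reciprocity gives (2315 / 6887) = -(6887 / 2315). Reduce: 6887 ≡ 2257 (mod 2315). Now have -(2257 / 2315).
2257 ≡ 1 (mod 4), so quadratic reciprocity gives (2257 / 2315) = (2315 / 2257). Reduce: 2315 ≡ 58 (mod 2257). Now have -(58 / 2257).
Factor out 2: 58 = 2·29. Since 2257 ≡ 1 (mod 8), (2 / 2257) = +1. Now have -(29 / 2257).
29 ≡ 1 (mod 4), so quadratic reciprocity gives (29 / 2257) = (2257 / 29). Reduce: 2257 ≡ 24 (mod 29). Now have -(24 / 29).
Factor out 2: 24 = 2^3·3. Since 29 ≡ 5 (mod 8), (2 / 29) = -1, and (2 / 29)^3 = -1. Now have (3 / 29).
29 ≡ 1 (mod 4), so quadratic reciprocity gives (3 / 29) = (29 / 3). Reduce: 29 ≡ 2 (mod 3). Now have (2 / 3).
Factor out 2: 2 = 2. Since 3 ≡ 3 (mod 8), (2 / 3) = -1. Now have -(1 / 3).
(1 / 3) = 1. Collecting the sign factors: -1.

-1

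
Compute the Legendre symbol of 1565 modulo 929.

(1565 / 929)
  = (636 / 929)    [1565 ≡ 636 mod 929]
  = (159 / 929)    [929 ≡ 1 mod 8 ⇒ (2 / 929)^2 = +1]
  = (929 / 159)    [QR: 929 ≡ 1 mod 4, sign kept]
  = (134 / 159)    [929 ≡ 134 mod 159]
  = (67 / 159)    [159 ≡ 7 mod 8 ⇒ (2 / 159) = +1]
  = -(159 / 67)    [QR: both ≡ 3 mod 4, sign flips]
  = -(25 / 67)    [159 ≡ 25 mod 67]
  = -(67 / 25)    [QR: 25 ≡ 1 mod 4, sign kept]
  = -(17 / 25)    [67 ≡ 17 mod 25]
  = -(25 / 17)    [QR: 17 ≡ 1 mod 4, sign kept]
  = -(8 / 17)    [25 ≡ 8 mod 17]
  = -(1 / 17)    [17 ≡ 1 mod 8 ⇒ (2 / 17)^3 = +1]
  = -1    [(1 / 17) = 1]

-1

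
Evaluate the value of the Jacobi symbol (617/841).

(617/841)
  = (841/617)    [QR: 617 ≡ 1 mod 4, sign kept]
  = (224/617)    [841 ≡ 224 mod 617]
  = (7/617)    [617 ≡ 1 mod 8 ⇒ (2/617)^5 = +1]
  = (617/7)    [QR: 617 ≡ 1 mod 4, sign kept]
  = (1/7)    [617 ≡ 1 mod 7]
  = 1    [(1/7) = 1]

1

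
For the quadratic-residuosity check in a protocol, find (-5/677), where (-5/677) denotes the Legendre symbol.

(-5/677)
  = (5/677)    [677 ≡ 1 mod 4 ⇒ (-1/677) = +1]
  = (677/5)    [QR: 5 ≡ 1 mod 4, sign kept]
  = (2/5)    [677 ≡ 2 mod 5]
  = -(1/5)    [5 ≡ 5 mod 8 ⇒ (2/5) = -1]
  = -1    [(1/5) = 1]

-1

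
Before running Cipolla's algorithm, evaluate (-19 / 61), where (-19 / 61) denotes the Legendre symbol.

(-19 / 61)
  = (42 / 61)    [-19 ≡ 42 mod 61]
  = -(21 / 61)    [61 ≡ 5 mod 8 ⇒ (2 / 61) = -1]
  = -(61 / 21)    [QR: 21 ≡ 1 mod 4, sign kept]
  = -(19 / 21)    [61 ≡ 19 mod 21]
  = -(21 / 19)    [QR: 21 ≡ 1 mod 4, sign kept]
  = -(2 / 19)    [21 ≡ 2 mod 19]
  = (1 / 19)    [19 ≡ 3 mod 8 ⇒ (2 / 19) = -1]
  = 1    [(1 / 19) = 1]

1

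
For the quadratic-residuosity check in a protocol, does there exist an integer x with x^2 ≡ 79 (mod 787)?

(79/787)
  = -(787/79)    [QR: both ≡ 3 mod 4, sign flips]
  = -(76/79)    [787 ≡ 76 mod 79]
  = -(19/79)    [79 ≡ 7 mod 8 ⇒ (2/79)^2 = +1]
  = (79/19)    [QR: both ≡ 3 mod 4, sign flips]
  = (3/19)    [79 ≡ 3 mod 19]
  = -(19/3)    [QR: both ≡ 3 mod 4, sign flips]
  = -(1/3)    [19 ≡ 1 mod 3]
  = -1    [(1/3) = 1]
The Legendre symbol is -1, so x^2 ≡ 79 (mod 787) has no solution.

no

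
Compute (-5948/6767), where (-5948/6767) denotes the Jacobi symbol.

-1

(-5948/6767)
  = (819/6767)    [-5948 ≡ 819 mod 6767]
  = -(6767/819)    [QR: both ≡ 3 mod 4, sign flips]
  = -(215/819)    [6767 ≡ 215 mod 819]
  = (819/215)    [QR: both ≡ 3 mod 4, sign flips]
  = (174/215)    [819 ≡ 174 mod 215]
  = (87/215)    [215 ≡ 7 mod 8 ⇒ (2/215) = +1]
  = -(215/87)    [QR: both ≡ 3 mod 4, sign flips]
  = -(41/87)    [215 ≡ 41 mod 87]
  = -(87/41)    [QR: 41 ≡ 1 mod 4, sign kept]
  = -(5/41)    [87 ≡ 5 mod 41]
  = -(41/5)    [QR: 5 ≡ 1 mod 4, sign kept]
  = -(1/5)    [41 ≡ 1 mod 5]
  = -1    [(1/5) = 1]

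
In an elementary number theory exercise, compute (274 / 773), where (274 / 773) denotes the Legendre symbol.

-1

(274 / 773)
  = -(137 / 773)    [773 ≡ 5 mod 8 ⇒ (2 / 773) = -1]
  = -(773 / 137)    [QR: 137 ≡ 1 mod 4, sign kept]
  = -(88 / 137)    [773 ≡ 88 mod 137]
  = -(11 / 137)    [137 ≡ 1 mod 8 ⇒ (2 / 137)^3 = +1]
  = -(137 / 11)    [QR: 137 ≡ 1 mod 4, sign kept]
  = -(5 / 11)    [137 ≡ 5 mod 11]
  = -(11 / 5)    [QR: 5 ≡ 1 mod 4, sign kept]
  = -(1 / 5)    [11 ≡ 1 mod 5]
  = -1    [(1 / 5) = 1]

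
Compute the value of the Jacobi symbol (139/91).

(139/91)
  = (48/91)    [139 ≡ 48 mod 91]
  = (3/91)    [91 ≡ 3 mod 8 ⇒ (2/91)^4 = +1]
  = -(91/3)    [QR: both ≡ 3 mod 4, sign flips]
  = -(1/3)    [91 ≡ 1 mod 3]
  = -1    [(1/3) = 1]

-1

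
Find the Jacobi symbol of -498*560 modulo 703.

-1

By multiplicativity, (-498·560|703) = (-498|703)·(560|703).
First factor (-498|703):
(-498|703)
  = (205|703)    [-498 ≡ 205 mod 703]
  = (703|205)    [QR: 205 ≡ 1 mod 4, sign kept]
  = (88|205)    [703 ≡ 88 mod 205]
  = -(11|205)    [205 ≡ 5 mod 8 ⇒ (2|205)^3 = -1]
  = -(205|11)    [QR: 205 ≡ 1 mod 4, sign kept]
  = -(7|11)    [205 ≡ 7 mod 11]
  = (11|7)    [QR: both ≡ 3 mod 4, sign flips]
  = (4|7)    [11 ≡ 4 mod 7]
  = (1|7)    [7 ≡ 7 mod 8 ⇒ (2|7)^2 = +1]
  = 1    [(1|7) = 1]
Second factor (560|703):
(560|703)
  = (35|703)    [703 ≡ 7 mod 8 ⇒ (2|703)^4 = +1]
  = -(703|35)    [QR: both ≡ 3 mod 4, sign flips]
  = -(3|35)    [703 ≡ 3 mod 35]
  = (35|3)    [QR: both ≡ 3 mod 4, sign flips]
  = (2|3)    [35 ≡ 2 mod 3]
  = -(1|3)    [3 ≡ 3 mod 8 ⇒ (2|3) = -1]
  = -1    [(1|3) = 1]
Product: (1)·(-1) = -1.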